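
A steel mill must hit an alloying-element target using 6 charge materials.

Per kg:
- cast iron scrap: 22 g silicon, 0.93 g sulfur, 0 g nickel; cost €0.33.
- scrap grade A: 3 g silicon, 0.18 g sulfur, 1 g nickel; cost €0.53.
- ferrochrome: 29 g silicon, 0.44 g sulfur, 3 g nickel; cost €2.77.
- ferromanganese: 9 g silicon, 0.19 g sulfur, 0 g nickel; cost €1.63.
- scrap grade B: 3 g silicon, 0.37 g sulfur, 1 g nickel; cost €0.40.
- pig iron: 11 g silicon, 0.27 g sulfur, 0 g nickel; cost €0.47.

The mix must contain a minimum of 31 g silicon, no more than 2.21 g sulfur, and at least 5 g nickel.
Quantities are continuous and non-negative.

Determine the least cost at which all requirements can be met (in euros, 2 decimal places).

This is a linear program. Let x1 = kg of cast iron scrap, x2 = kg of scrap grade A, x3 = kg of ferrochrome, x4 = kg of ferromanganese, x5 = kg of scrap grade B, x6 = kg of pig iron.
min 0.33x1 + 0.53x2 + 2.77x3 + 1.63x4 + 0.4x5 + 0.47x6 s.t.:
  22x1 + 3x2 + 29x3 + 9x4 + 3x5 + 11x6 ≥ 31   (silicon)
  0.93x1 + 0.18x2 + 0.44x3 + 0.19x4 + 0.37x5 + 0.27x6 ≤ 2.21   (sulfur)
  1x2 + 3x3 + 1x5 ≥ 5   (nickel)
  x1, x2, x3, x4, x5, x6 ≥ 0.
The cheapest feasible vertex uses only cast iron scrap, scrap grade A, scrap grade B; ferrochrome, ferromanganese, pig iron are not used. Binding constraints: silicon, sulfur, nickel.
Solving gives x1 = 0.7273, x2 = 1.665, x5 = 3.335.
Cost = 0.33·0.7273 + 0.53·1.665 + 0.4·3.335 = 2.4565.

€2.46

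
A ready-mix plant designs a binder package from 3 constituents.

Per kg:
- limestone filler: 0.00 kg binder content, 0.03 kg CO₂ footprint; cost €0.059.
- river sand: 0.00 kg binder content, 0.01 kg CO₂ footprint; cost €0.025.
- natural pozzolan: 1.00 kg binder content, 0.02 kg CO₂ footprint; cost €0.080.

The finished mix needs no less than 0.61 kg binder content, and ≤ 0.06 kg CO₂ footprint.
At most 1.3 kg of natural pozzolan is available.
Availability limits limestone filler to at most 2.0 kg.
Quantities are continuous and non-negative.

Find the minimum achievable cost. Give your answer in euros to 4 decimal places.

Let x1 = kg of limestone filler, x2 = kg of river sand, x3 = kg of natural pozzolan.
Minimize 0.059x1 + 0.025x2 + 0.08x3 s.t.:
  1x3 ≥ 0.61   (binder content)
  0.03x1 + 0.01x2 + 0.02x3 ≤ 0.06   (CO₂ footprint)
  x3 ≤ 1.3
  x1 ≤ 2
  x1, x2, x3 ≥ 0.
At the optimum only natural pozzolan is positive (limestone filler, river sand = 0). The binder content requirement is met with equality.
So natural pozzolan = 0.61 kg.
Hence cost = 0.08·0.61 = €0.048800.

€0.0488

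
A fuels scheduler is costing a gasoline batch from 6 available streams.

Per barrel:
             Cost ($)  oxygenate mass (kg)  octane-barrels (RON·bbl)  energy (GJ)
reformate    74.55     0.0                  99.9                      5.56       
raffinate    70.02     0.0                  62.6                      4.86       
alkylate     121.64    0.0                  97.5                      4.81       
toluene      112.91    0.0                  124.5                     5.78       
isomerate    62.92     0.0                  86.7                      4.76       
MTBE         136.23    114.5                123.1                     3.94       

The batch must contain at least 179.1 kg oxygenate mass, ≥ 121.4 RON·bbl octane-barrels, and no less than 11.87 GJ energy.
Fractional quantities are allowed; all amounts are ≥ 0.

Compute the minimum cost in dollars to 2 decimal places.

$288.53

Let x1 = barrels of reformate, x2 = barrels of raffinate, x3 = barrels of alkylate, x4 = barrels of toluene, x5 = barrels of isomerate, x6 = barrels of MTBE.
Minimise 74.55x1 + 70.02x2 + 121.64x3 + 112.91x4 + 62.92x5 + 136.23x6 s.t.:
  114.5x6 ≥ 179.1   (oxygenate mass)
  99.9x1 + 62.6x2 + 97.5x3 + 124.5x4 + 86.7x5 + 123.1x6 ≥ 121.4   (octane-barrels)
  5.56x1 + 4.86x2 + 4.81x3 + 5.78x4 + 4.76x5 + 3.94x6 ≥ 11.87   (energy)
  x1, x2, x3, x4, x5, x6 ≥ 0.
At the optimum only isomerate, MTBE are positive (reformate, raffinate, alkylate, toluene = 0). The oxygenate mass and energy requirements are met with equality.
That vertex is x5 = 1.199, x6 = 1.5642.
Objective = 62.92·1.199 + 136.23·1.5642 = 288.5320.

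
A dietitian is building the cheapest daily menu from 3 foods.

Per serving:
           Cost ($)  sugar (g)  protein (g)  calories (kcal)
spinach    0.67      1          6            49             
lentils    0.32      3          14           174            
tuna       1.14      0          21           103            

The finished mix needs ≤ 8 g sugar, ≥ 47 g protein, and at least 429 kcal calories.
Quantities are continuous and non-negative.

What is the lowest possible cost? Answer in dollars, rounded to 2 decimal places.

$1.38

Let x1 = servings of spinach, x2 = servings of lentils, x3 = servings of tuna.
Minimize 0.67x1 + 0.32x2 + 1.14x3 s.t.:
  1x1 + 3x2 ≤ 8   (sugar)
  6x1 + 14x2 + 21x3 ≥ 47   (protein)
  49x1 + 174x2 + 103x3 ≥ 429   (calories)
  x1, x2, x3 ≥ 0.
The minimum-cost mix takes nothing from spinach — only lentils, tuna. There the sugar and protein constraints are tight.
Solving gives x2 = 2.667, x3 = 0.4603.
Cost = 0.32·2.667 + 1.14·0.4603 = 1.3782.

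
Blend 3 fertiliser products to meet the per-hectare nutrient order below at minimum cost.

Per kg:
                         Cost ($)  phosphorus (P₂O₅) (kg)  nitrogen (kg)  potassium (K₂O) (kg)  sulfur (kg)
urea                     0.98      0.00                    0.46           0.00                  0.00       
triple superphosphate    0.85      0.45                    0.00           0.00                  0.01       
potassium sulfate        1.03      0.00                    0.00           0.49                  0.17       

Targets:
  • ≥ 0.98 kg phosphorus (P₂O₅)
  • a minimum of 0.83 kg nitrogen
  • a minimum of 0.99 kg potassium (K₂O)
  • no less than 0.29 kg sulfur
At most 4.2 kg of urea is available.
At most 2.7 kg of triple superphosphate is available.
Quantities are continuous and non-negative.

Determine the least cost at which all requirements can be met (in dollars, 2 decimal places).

Let x1 = kg of urea, x2 = kg of triple superphosphate, x3 = kg of potassium sulfate.
min 0.98x1 + 0.85x2 + 1.03x3 subject to:
  0.45x2 ≥ 0.98   (phosphorus (P₂O₅))
  0.46x1 ≥ 0.83   (nitrogen)
  0.49x3 ≥ 0.99   (potassium (K₂O))
  0.01x2 + 0.17x3 ≥ 0.29   (sulfur)
  x1 ≤ 4.2
  x2 ≤ 2.7
  x1, x2, x3 ≥ 0.
All 3 inputs are positive at the optimum. The phosphorus (P₂O₅), nitrogen, potassium (K₂O) requirements are met with equality.
That vertex is x1 = 1.804, x2 = 2.178, x3 = 2.02.
Cost = 0.98·1.804 + 0.85·2.178 + 1.03·2.02 = 5.6998.

$5.70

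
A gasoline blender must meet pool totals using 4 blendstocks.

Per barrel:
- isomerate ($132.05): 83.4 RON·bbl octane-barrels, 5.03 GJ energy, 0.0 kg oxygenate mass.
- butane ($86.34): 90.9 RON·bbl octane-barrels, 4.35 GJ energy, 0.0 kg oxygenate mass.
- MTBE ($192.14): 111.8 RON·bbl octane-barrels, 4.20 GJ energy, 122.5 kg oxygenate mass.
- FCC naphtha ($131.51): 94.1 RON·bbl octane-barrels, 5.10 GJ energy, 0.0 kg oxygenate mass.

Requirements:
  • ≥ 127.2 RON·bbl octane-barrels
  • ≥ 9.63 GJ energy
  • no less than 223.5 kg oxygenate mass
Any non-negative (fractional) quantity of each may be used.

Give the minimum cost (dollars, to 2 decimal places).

$389.60

Let x1 = barrels of isomerate, x2 = barrels of butane, x3 = barrels of MTBE, x4 = barrels of FCC naphtha.
min 132.05x1 + 86.34x2 + 192.14x3 + 131.51x4 with:
  83.4x1 + 90.9x2 + 111.8x3 + 94.1x4 ≥ 127.2   (octane-barrels)
  5.03x1 + 4.35x2 + 4.2x3 + 5.1x4 ≥ 9.63   (energy)
  122.5x3 ≥ 223.5   (oxygenate mass)
  x1, x2, x3, x4 ≥ 0.
The optimal basis is {butane, MTBE}; isomerate, FCC naphtha drop out. The energy and oxygenate mass requirements are met with equality.
Optimal quantities: butane = 0.45222 barrels, MTBE = 1.8245 barrels.
Hence cost = 86.34·0.45222 + 192.14·1.8245 = $389.6041.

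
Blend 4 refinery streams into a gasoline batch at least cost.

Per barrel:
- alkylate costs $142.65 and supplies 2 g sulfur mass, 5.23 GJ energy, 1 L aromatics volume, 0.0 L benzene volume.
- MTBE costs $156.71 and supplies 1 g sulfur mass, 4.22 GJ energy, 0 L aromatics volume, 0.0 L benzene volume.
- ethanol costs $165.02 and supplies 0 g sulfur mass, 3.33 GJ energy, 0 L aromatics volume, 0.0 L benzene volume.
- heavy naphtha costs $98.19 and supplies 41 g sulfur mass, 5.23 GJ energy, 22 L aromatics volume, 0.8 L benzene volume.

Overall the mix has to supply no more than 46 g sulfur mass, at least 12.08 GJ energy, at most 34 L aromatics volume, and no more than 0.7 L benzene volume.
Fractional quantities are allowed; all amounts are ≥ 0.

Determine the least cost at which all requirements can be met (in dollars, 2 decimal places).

$290.58

Set it up as a linear program. Let x1 = barrels of alkylate, x2 = barrels of MTBE, x3 = barrels of ethanol, x4 = barrels of heavy naphtha.
min 142.65x1 + 156.71x2 + 165.02x3 + 98.19x4 with:
  2x1 + 1x2 + 41x4 ≤ 46   (sulfur mass)
  5.23x1 + 4.22x2 + 3.33x3 + 5.23x4 ≥ 12.08   (energy)
  1x1 + 22x4 ≤ 34   (aromatics volume)
  0.8x4 ≤ 0.7   (benzene volume)
  x1, x2, x3, x4 ≥ 0.
The cheapest feasible vertex uses only alkylate, heavy naphtha; MTBE, ethanol are not used. The energy and benzene volume requirements are met with equality.
So alkylate = 1.43475 barrels, heavy naphtha = 0.875 barrels.
Total cost: 142.65·1.43475 + 98.19·0.875 = 290.5833.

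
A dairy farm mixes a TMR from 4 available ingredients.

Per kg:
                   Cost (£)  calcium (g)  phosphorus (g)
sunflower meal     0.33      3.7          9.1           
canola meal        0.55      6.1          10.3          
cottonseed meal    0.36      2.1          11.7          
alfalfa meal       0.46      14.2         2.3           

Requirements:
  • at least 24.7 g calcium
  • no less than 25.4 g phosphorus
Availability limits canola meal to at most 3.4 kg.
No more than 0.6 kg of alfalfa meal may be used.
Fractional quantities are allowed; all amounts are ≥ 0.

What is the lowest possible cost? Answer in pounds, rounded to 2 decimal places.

£1.72

Let x1 = kg of sunflower meal, x2 = kg of canola meal, x3 = kg of cottonseed meal, x4 = kg of alfalfa meal.
Minimise 0.33x1 + 0.55x2 + 0.36x3 + 0.46x4 subject to:
  3.7x1 + 6.1x2 + 2.1x3 + 14.2x4 ≥ 24.7   (calcium)
  9.1x1 + 10.3x2 + 11.7x3 + 2.3x4 ≥ 25.4   (phosphorus)
  x2 ≤ 3.4
  x4 ≤ 0.6
  x1, x2, x3, x4 ≥ 0.
At the optimum only sunflower meal, alfalfa meal are positive (canola meal, cottonseed meal = 0). There the calcium and the alfalfa meal cap constraints are tight.
Optimal quantities: sunflower meal = 4.373 kg, alfalfa meal = 0.6 kg.
Cost = 0.33·4.373 + 0.46·0.6 = 1.7191.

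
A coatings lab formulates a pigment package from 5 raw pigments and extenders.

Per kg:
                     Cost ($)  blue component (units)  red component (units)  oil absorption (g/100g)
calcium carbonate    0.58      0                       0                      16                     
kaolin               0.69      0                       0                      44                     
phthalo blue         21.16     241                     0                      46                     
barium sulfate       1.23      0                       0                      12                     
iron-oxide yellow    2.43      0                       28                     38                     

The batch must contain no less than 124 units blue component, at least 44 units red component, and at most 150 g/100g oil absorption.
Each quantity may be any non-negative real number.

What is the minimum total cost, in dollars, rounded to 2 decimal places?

$14.71

Set it up as a linear program. Let x1 = kg of calcium carbonate, x2 = kg of kaolin, x3 = kg of phthalo blue, x4 = kg of barium sulfate, x5 = kg of iron-oxide yellow.
Minimize 0.58x1 + 0.69x2 + 21.16x3 + 1.23x4 + 2.43x5 with:
  241x3 ≥ 124   (blue component)
  28x5 ≥ 44   (red component)
  16x1 + 44x2 + 46x3 + 12x4 + 38x5 ≤ 150   (oil absorption)
  x1, x2, x3, x4, x5 ≥ 0.
At the optimum only phthalo blue, iron-oxide yellow are positive (calcium carbonate, kaolin, barium sulfate = 0). The blue component and red component requirements are met with equality.
Solving gives x3 = 0.51452, x5 = 1.5714.
Total cost: 21.16·0.51452 + 2.43·1.5714 = 14.7057.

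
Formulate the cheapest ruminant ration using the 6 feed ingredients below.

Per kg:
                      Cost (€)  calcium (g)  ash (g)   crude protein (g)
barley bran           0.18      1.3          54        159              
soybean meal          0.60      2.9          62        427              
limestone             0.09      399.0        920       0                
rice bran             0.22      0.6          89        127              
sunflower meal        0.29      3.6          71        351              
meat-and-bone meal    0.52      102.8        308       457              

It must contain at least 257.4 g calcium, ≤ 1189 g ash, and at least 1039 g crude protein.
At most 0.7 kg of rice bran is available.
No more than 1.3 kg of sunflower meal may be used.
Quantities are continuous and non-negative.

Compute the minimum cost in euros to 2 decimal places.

This is a linear program. Let x1 = kg of barley bran, x2 = kg of soybean meal, x3 = kg of limestone, x4 = kg of rice bran, x5 = kg of sunflower meal, x6 = kg of meat-and-bone meal.
Minimize 0.18x1 + 0.6x2 + 0.09x3 + 0.22x4 + 0.29x5 + 0.52x6 with:
  1.3x1 + 2.9x2 + 399x3 + 0.6x4 + 3.6x5 + 102.8x6 ≥ 257.4   (calcium)
  54x1 + 62x2 + 920x3 + 89x4 + 71x5 + 308x6 ≤ 1189   (ash)
  159x1 + 427x2 + 127x4 + 351x5 + 457x6 ≥ 1039   (crude protein)
  x4 ≤ 0.7
  x5 ≤ 1.3
  x1, x2, x3, x4, x5, x6 ≥ 0.
The minimum-cost mix takes nothing from barley bran, soybean meal, rice bran — only limestone, sunflower meal, meat-and-bone meal. There the calcium, crude protein, the sunflower meal cap constraints are tight.
Optimal quantities: limestone = 0.3049 kg, sunflower meal = 1.3 kg, meat-and-bone meal = 1.275 kg.
Objective = 0.09·0.3049 + 0.29·1.3 + 0.52·1.275 = 1.0674.

€1.07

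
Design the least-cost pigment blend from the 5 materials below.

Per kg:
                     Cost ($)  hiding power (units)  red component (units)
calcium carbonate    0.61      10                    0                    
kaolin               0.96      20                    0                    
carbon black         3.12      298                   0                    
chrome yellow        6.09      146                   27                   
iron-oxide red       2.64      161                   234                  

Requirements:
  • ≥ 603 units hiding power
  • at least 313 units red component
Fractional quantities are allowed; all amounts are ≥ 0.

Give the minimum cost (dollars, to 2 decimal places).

$7.59

Let x1 = kg of calcium carbonate, x2 = kg of kaolin, x3 = kg of carbon black, x4 = kg of chrome yellow, x5 = kg of iron-oxide red.
Minimise 0.61x1 + 0.96x2 + 3.12x3 + 6.09x4 + 2.64x5 subject to:
  10x1 + 20x2 + 298x3 + 146x4 + 161x5 ≥ 603   (hiding power)
  27x4 + 234x5 ≥ 313   (red component)
  x1, x2, x3, x4, x5 ≥ 0.
The minimum-cost mix takes nothing from calcium carbonate, kaolin, chrome yellow — only carbon black, iron-oxide red. Binding constraints: hiding power and red component.
That vertex is x3 = 1.301, x5 = 1.338.
Objective = 3.12·1.301 + 2.64·1.338 = 7.5914.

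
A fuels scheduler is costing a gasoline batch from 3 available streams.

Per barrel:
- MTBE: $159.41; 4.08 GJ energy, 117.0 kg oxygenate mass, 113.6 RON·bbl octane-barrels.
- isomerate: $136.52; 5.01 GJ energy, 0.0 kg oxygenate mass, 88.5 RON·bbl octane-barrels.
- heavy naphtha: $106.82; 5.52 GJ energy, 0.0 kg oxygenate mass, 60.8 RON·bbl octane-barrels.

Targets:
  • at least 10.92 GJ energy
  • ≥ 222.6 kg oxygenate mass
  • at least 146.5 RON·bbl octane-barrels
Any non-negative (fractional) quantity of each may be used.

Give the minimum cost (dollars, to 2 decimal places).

Set it up as a linear program. Let x1 = barrels of MTBE, x2 = barrels of isomerate, x3 = barrels of heavy naphtha.
min 159.41x1 + 136.52x2 + 106.82x3 s.t.:
  4.08x1 + 5.01x2 + 5.52x3 ≥ 10.92   (energy)
  117x1 ≥ 222.6   (oxygenate mass)
  113.6x1 + 88.5x2 + 60.8x3 ≥ 146.5   (octane-barrels)
  x1, x2, x3 ≥ 0.
The optimal basis is {MTBE, heavy naphtha}; isomerate drops out. There the energy and oxygenate mass constraints are tight.
Solving gives x1 = 1.90256, x3 = 0.572018.
Hence cost = 159.41·1.90256 + 106.82·0.572018 = $364.3901.

$364.39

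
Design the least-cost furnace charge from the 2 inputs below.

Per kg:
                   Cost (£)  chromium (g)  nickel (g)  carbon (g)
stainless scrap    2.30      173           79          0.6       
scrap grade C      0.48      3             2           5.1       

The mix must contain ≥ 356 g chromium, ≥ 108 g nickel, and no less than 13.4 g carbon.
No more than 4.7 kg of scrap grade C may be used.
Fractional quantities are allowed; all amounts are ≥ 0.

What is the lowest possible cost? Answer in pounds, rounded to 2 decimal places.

Set it up as a linear program. Let x1 = kg of stainless scrap, x2 = kg of scrap grade C.
min 2.3x1 + 0.48x2 subject to:
  173x1 + 3x2 ≥ 356   (chromium)
  79x1 + 2x2 ≥ 108   (nickel)
  0.6x1 + 5.1x2 ≥ 13.4   (carbon)
  x2 ≤ 4.7
  x1, x2 ≥ 0.
Both inputs are positive at the optimum. Binding constraints: chromium and carbon.
So stainless scrap = 2.016 kg, scrap grade C = 2.39 kg.
Total cost: 2.3·2.016 + 0.48·2.39 = 5.7840.

£5.78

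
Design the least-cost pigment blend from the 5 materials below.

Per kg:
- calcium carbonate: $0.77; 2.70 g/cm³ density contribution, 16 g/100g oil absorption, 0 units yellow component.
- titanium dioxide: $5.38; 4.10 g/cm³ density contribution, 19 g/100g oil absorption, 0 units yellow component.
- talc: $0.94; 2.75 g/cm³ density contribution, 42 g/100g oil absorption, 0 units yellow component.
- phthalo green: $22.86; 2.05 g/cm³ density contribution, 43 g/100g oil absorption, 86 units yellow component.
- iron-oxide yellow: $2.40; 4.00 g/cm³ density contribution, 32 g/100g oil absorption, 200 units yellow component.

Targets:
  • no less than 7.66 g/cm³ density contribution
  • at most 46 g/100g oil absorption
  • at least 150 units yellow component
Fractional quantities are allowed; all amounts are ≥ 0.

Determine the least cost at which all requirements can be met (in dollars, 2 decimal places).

Let x1 = kg of calcium carbonate, x2 = kg of titanium dioxide, x3 = kg of talc, x4 = kg of phthalo green, x5 = kg of iron-oxide yellow.
Minimise 0.77x1 + 5.38x2 + 0.94x3 + 22.86x4 + 2.4x5 subject to:
  2.7x1 + 4.1x2 + 2.75x3 + 2.05x4 + 4x5 ≥ 7.66   (density contribution)
  16x1 + 19x2 + 42x3 + 43x4 + 32x5 ≤ 46   (oil absorption)
  86x4 + 200x5 ≥ 150   (yellow component)
  x1, x2, x3, x4, x5 ≥ 0.
The minimum-cost mix takes nothing from talc, phthalo green — only calcium carbonate, titanium dioxide, iron-oxide yellow. The density contribution, oil absorption, yellow component requirements are met with equality.
That vertex is x1 = 0.1161, x2 = 1.06, x5 = 0.75.
Hence cost = 0.77·0.1161 + 5.38·1.06 + 2.4·0.75 = $7.5922.

$7.59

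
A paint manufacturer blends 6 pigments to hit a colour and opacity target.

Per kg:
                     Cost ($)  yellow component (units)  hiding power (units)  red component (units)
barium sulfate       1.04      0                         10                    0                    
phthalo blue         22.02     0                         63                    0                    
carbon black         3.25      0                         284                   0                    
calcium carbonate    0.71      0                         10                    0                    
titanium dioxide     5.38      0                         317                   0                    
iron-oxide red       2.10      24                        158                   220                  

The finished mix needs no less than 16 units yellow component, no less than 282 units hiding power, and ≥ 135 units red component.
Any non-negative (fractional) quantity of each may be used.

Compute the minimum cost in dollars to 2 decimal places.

$3.42

Treat it as an LP. Let x1 = kg of barium sulfate, x2 = kg of phthalo blue, x3 = kg of carbon black, x4 = kg of calcium carbonate, x5 = kg of titanium dioxide, x6 = kg of iron-oxide red.
Minimize 1.04x1 + 22.02x2 + 3.25x3 + 0.71x4 + 5.38x5 + 2.1x6 subject to:
  24x6 ≥ 16   (yellow component)
  10x1 + 63x2 + 284x3 + 10x4 + 317x5 + 158x6 ≥ 282   (hiding power)
  220x6 ≥ 135   (red component)
  x1, x2, x3, x4, x5, x6 ≥ 0.
The minimum-cost mix takes nothing from barium sulfate, phthalo blue, calcium carbonate, titanium dioxide — only carbon black, iron-oxide red. The yellow component and hiding power requirements are met with equality.
Solving gives x3 = 0.6221, x6 = 0.6667.
Total cost: 3.25·0.6221 + 2.1·0.6667 = 3.4219.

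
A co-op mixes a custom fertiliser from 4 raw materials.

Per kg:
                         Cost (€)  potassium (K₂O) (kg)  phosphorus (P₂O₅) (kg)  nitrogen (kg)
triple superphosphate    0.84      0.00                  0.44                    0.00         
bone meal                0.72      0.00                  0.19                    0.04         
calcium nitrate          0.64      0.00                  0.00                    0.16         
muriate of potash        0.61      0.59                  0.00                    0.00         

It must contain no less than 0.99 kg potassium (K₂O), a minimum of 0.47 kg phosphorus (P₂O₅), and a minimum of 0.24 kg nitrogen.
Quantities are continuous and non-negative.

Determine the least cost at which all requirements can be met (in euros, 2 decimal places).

€2.88

Treat it as an LP. Let x1 = kg of triple superphosphate, x2 = kg of bone meal, x3 = kg of calcium nitrate, x4 = kg of muriate of potash.
Minimize 0.84x1 + 0.72x2 + 0.64x3 + 0.61x4 subject to:
  0.59x4 ≥ 0.99   (potassium (K₂O))
  0.44x1 + 0.19x2 ≥ 0.47   (phosphorus (P₂O₅))
  0.04x2 + 0.16x3 ≥ 0.24   (nitrogen)
  x1, x2, x3, x4 ≥ 0.
The minimum-cost mix takes nothing from bone meal — only triple superphosphate, calcium nitrate, muriate of potash. There the potassium (K₂O), phosphorus (P₂O₅), nitrogen constraints are tight.
Solving gives x1 = 1.068, x3 = 1.5, x4 = 1.678.
Cost = 0.84·1.068 + 0.64·1.5 + 0.61·1.678 = 2.8807.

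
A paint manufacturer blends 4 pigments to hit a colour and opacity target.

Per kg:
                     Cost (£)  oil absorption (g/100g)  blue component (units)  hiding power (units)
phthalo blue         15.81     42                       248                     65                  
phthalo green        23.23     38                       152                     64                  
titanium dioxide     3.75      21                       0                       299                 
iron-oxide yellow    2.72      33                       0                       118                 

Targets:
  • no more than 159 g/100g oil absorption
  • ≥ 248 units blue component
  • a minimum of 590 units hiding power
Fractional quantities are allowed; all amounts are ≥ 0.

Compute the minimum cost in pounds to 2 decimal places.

Treat it as an LP. Let x1 = kg of phthalo blue, x2 = kg of phthalo green, x3 = kg of titanium dioxide, x4 = kg of iron-oxide yellow.
Minimise 15.81x1 + 23.23x2 + 3.75x3 + 2.72x4 with:
  42x1 + 38x2 + 21x3 + 33x4 ≤ 159   (oil absorption)
  248x1 + 152x2 ≥ 248   (blue component)
  65x1 + 64x2 + 299x3 + 118x4 ≥ 590   (hiding power)
  x1, x2, x3, x4 ≥ 0.
The cheapest feasible vertex uses only phthalo blue, titanium dioxide; phthalo green, iron-oxide yellow are not used. Binding constraints: blue component and hiding power.
That vertex is x1 = 1, x3 = 1.7559.
Objective = 15.81·1 + 3.75·1.7559 = 22.3946.

£22.39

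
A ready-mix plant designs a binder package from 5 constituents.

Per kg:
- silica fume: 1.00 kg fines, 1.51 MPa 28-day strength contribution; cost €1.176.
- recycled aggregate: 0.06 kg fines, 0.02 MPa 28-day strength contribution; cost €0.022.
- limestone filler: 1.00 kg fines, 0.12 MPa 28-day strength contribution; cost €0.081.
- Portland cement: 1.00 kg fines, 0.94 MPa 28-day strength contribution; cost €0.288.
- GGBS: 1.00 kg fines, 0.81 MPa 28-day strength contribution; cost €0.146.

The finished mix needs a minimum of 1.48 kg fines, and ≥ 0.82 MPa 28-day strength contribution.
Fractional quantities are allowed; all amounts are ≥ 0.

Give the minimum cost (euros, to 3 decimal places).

Let x1 = kg of silica fume, x2 = kg of recycled aggregate, x3 = kg of limestone filler, x4 = kg of Portland cement, x5 = kg of GGBS.
Minimize 1.176x1 + 0.022x2 + 0.081x3 + 0.288x4 + 0.146x5 s.t.:
  1x1 + 0.06x2 + 1x3 + 1x4 + 1x5 ≥ 1.48   (fines)
  1.51x1 + 0.02x2 + 0.12x3 + 0.94x4 + 0.81x5 ≥ 0.82   (28-day strength contribution)
  x1, x2, x3, x4, x5 ≥ 0.
The minimum-cost mix takes nothing from silica fume, recycled aggregate, Portland cement — only limestone filler, GGBS. The fines and 28-day strength contribution requirements are met with equality.
Optimal quantities: limestone filler = 0.549 kg, GGBS = 0.931 kg.
Cost = 0.081·0.549 + 0.146·0.931 = 0.18040.

€0.180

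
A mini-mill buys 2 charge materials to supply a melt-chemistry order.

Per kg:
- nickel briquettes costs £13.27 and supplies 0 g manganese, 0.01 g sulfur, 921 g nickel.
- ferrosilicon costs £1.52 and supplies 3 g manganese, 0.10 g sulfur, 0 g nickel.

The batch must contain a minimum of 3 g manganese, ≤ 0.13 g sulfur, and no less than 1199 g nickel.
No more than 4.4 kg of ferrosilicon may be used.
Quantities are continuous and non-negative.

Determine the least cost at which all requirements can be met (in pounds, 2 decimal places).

£18.80

Let x1 = kg of nickel briquettes, x2 = kg of ferrosilicon.
min 13.27x1 + 1.52x2 with:
  3x2 ≥ 3   (manganese)
  0.01x1 + 0.1x2 ≤ 0.13   (sulfur)
  921x1 ≥ 1199   (nickel)
  x2 ≤ 4.4
  x1, x2 ≥ 0.
Both inputs are positive at the optimum. There the manganese and nickel constraints are tight.
That vertex is x1 = 1.302, x2 = 1.
Total cost: 13.27·1.302 + 1.52·1 = 18.7975.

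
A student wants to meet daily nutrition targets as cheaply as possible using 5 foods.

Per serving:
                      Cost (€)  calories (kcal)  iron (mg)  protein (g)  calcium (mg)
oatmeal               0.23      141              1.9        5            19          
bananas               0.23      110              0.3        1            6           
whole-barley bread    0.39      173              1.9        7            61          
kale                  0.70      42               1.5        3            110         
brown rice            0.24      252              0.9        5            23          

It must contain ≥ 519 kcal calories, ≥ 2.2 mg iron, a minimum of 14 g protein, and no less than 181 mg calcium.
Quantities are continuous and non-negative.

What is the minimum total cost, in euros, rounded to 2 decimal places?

Treat it as an LP. Let x1 = servings of oatmeal, x2 = servings of bananas, x3 = servings of whole-barley bread, x4 = servings of kale, x5 = servings of brown rice.
Minimise 0.23x1 + 0.23x2 + 0.39x3 + 0.7x4 + 0.24x5 subject to:
  141x1 + 110x2 + 173x3 + 42x4 + 252x5 ≥ 519   (calories)
  1.9x1 + 0.3x2 + 1.9x3 + 1.5x4 + 0.9x5 ≥ 2.2   (iron)
  5x1 + 1x2 + 7x3 + 3x4 + 5x5 ≥ 14   (protein)
  19x1 + 6x2 + 61x3 + 110x4 + 23x5 ≥ 181   (calcium)
  x1, x2, x3, x4, x5 ≥ 0.
The optimal basis is {whole-barley bread, brown rice}; oatmeal, bananas, kale drop out. The calories and calcium requirements are met with equality.
Solving gives x3 = 2.956, x5 = 0.03037.
Objective = 0.39·2.956 + 0.24·0.03037 = 1.1601.

€1.16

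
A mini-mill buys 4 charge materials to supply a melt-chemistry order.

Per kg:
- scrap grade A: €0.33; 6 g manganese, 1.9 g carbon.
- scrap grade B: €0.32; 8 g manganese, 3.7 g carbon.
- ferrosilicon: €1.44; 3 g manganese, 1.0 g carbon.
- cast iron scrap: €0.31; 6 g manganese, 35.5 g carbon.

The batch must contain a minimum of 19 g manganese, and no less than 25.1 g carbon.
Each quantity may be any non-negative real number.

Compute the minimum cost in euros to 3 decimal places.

Treat it as an LP. Let x1 = kg of scrap grade A, x2 = kg of scrap grade B, x3 = kg of ferrosilicon, x4 = kg of cast iron scrap.
min 0.33x1 + 0.32x2 + 1.44x3 + 0.31x4 subject to:
  6x1 + 8x2 + 3x3 + 6x4 ≥ 19   (manganese)
  1.9x1 + 3.7x2 + 1x3 + 35.5x4 ≥ 25.1   (carbon)
  x1, x2, x3, x4 ≥ 0.
The optimal basis is {scrap grade B, cast iron scrap}; scrap grade A, ferrosilicon drop out. Binding constraints: manganese and carbon.
So scrap grade B = 2.001 kg, cast iron scrap = 0.4985 kg.
Objective = 0.32·2.001 + 0.31·0.4985 = 0.79486.

€0.795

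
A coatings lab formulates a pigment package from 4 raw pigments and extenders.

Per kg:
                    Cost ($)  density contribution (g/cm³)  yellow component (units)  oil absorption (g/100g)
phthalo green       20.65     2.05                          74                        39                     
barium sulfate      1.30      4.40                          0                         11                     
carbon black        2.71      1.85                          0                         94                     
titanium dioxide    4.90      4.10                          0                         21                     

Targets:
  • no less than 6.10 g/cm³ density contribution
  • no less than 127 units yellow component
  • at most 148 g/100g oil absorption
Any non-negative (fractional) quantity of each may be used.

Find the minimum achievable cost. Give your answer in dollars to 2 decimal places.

Treat it as an LP. Let x1 = kg of phthalo green, x2 = kg of barium sulfate, x3 = kg of carbon black, x4 = kg of titanium dioxide.
Minimise 20.65x1 + 1.3x2 + 2.71x3 + 4.9x4 subject to:
  2.05x1 + 4.4x2 + 1.85x3 + 4.1x4 ≥ 6.1   (density contribution)
  74x1 ≥ 127   (yellow component)
  39x1 + 11x2 + 94x3 + 21x4 ≤ 148   (oil absorption)
  x1, x2, x3, x4 ≥ 0.
The cheapest feasible vertex uses only phthalo green, barium sulfate; carbon black, titanium dioxide are not used. Binding constraints: density contribution and yellow component.
That vertex is x1 = 1.716, x2 = 0.5868.
Total cost: 20.65·1.716 + 1.3·0.5868 = 36.1982.

$36.20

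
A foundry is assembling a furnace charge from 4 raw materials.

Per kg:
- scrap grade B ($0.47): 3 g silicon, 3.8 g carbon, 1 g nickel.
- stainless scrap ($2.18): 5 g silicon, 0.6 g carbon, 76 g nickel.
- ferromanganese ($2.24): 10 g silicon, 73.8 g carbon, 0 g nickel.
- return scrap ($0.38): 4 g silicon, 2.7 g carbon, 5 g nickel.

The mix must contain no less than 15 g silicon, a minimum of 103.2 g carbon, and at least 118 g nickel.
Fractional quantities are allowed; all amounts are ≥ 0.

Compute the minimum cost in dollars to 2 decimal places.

$6.49

Let x1 = kg of scrap grade B, x2 = kg of stainless scrap, x3 = kg of ferromanganese, x4 = kg of return scrap.
Minimise 0.47x1 + 2.18x2 + 2.24x3 + 0.38x4 subject to:
  3x1 + 5x2 + 10x3 + 4x4 ≥ 15   (silicon)
  3.8x1 + 0.6x2 + 73.8x3 + 2.7x4 ≥ 103.2   (carbon)
  1x1 + 76x2 + 5x4 ≥ 118   (nickel)
  x1, x2, x3, x4 ≥ 0.
The cheapest feasible vertex uses only stainless scrap, ferromanganese; scrap grade B, return scrap are not used. Binding constraints: carbon and nickel.
Optimal quantities: stainless scrap = 1.553 kg, ferromanganese = 1.386 kg.
Total cost: 2.18·1.553 + 2.24·1.386 = 6.4902.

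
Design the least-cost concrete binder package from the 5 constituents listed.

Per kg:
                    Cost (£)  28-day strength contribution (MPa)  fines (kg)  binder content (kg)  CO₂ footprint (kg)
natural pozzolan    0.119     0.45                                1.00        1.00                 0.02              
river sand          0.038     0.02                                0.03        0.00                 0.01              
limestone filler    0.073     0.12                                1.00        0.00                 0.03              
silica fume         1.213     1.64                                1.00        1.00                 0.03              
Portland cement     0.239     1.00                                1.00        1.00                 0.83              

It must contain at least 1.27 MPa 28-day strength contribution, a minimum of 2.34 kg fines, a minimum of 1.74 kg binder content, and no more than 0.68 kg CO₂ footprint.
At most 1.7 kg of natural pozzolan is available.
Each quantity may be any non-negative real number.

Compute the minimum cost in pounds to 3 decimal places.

£0.330

Set it up as a linear program. Let x1 = kg of natural pozzolan, x2 = kg of river sand, x3 = kg of limestone filler, x4 = kg of silica fume, x5 = kg of Portland cement.
Minimize 0.119x1 + 0.038x2 + 0.073x3 + 1.213x4 + 0.239x5 with:
  0.45x1 + 0.02x2 + 0.12x3 + 1.64x4 + 1x5 ≥ 1.27   (28-day strength contribution)
  1x1 + 0.03x2 + 1x3 + 1x4 + 1x5 ≥ 2.34   (fines)
  1x1 + 1x4 + 1x5 ≥ 1.74   (binder content)
  0.02x1 + 0.01x2 + 0.03x3 + 0.03x4 + 0.83x5 ≤ 0.68   (CO₂ footprint)
  x1 ≤ 1.7
  x1, x2, x3, x4, x5 ≥ 0.
At the optimum only natural pozzolan, limestone filler, Portland cement are positive (river sand, silica fume = 0). Binding constraints: 28-day strength contribution, fines, the natural pozzolan cap.
Solving gives x1 = 1.7, x3 = 0.1534, x5 = 0.4866.
Total cost: 0.119·1.7 + 0.073·0.1534 + 0.239·0.4866 = 0.32980.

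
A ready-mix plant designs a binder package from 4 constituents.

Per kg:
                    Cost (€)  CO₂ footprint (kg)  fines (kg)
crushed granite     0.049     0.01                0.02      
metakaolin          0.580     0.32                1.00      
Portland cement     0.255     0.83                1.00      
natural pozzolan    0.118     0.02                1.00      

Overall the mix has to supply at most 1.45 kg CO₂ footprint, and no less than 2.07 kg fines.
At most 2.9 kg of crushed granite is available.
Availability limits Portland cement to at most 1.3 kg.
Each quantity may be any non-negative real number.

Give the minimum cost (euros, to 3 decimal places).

Let x1 = kg of crushed granite, x2 = kg of metakaolin, x3 = kg of Portland cement, x4 = kg of natural pozzolan.
min 0.049x1 + 0.58x2 + 0.255x3 + 0.118x4 subject to:
  0.01x1 + 0.32x2 + 0.83x3 + 0.02x4 ≤ 1.45   (CO₂ footprint)
  0.02x1 + 1x2 + 1x3 + 1x4 ≥ 2.07   (fines)
  x1 ≤ 2.9
  x3 ≤ 1.3
  x1, x2, x3, x4 ≥ 0.
The minimum-cost mix takes nothing from crushed granite, metakaolin, Portland cement — only natural pozzolan. The fines requirement is met with equality.
So natural pozzolan = 2.07 kg.
Cost = 0.118·2.07 = 0.24426.

€0.244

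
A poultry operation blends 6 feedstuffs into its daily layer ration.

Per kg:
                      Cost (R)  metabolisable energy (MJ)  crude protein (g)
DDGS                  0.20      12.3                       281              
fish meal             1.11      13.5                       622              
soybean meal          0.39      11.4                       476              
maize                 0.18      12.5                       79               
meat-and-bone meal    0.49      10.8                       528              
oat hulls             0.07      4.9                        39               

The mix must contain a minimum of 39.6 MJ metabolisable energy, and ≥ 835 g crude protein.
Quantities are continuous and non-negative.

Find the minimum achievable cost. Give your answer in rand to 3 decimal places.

Let x1 = kg of DDGS, x2 = kg of fish meal, x3 = kg of soybean meal, x4 = kg of maize, x5 = kg of meat-and-bone meal, x6 = kg of oat hulls.
Minimize 0.2x1 + 1.11x2 + 0.39x3 + 0.18x4 + 0.49x5 + 0.07x6 subject to:
  12.3x1 + 13.5x2 + 11.4x3 + 12.5x4 + 10.8x5 + 4.9x6 ≥ 39.6   (metabolisable energy)
  281x1 + 622x2 + 476x3 + 79x4 + 528x5 + 39x6 ≥ 835   (crude protein)
  x1, x2, x3, x4, x5, x6 ≥ 0.
The optimal basis is {DDGS, oat hulls}; fish meal, soybean meal, maize, meat-and-bone meal drop out. There the metabolisable energy and crude protein constraints are tight.
Optimal quantities: DDGS = 2.839 kg, oat hulls = 0.9553 kg.
Total cost: 0.2·2.839 + 0.07·0.9553 = 0.63467.

R0.635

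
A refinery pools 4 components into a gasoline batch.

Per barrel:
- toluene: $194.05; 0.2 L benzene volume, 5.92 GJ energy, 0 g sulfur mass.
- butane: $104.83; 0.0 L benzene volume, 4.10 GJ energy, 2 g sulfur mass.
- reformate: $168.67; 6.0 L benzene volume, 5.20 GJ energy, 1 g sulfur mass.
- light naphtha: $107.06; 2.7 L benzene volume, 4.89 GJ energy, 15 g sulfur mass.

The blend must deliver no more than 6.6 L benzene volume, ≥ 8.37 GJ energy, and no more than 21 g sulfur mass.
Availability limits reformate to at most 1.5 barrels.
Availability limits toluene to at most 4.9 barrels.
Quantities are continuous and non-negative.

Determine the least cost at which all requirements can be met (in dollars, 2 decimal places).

$189.91

Let x1 = barrels of toluene, x2 = barrels of butane, x3 = barrels of reformate, x4 = barrels of light naphtha.
Minimise 194.05x1 + 104.83x2 + 168.67x3 + 107.06x4 s.t.:
  0.2x1 + 6x3 + 2.7x4 ≤ 6.6   (benzene volume)
  5.92x1 + 4.1x2 + 5.2x3 + 4.89x4 ≥ 8.37   (energy)
  2x2 + 1x3 + 15x4 ≤ 21   (sulfur mass)
  x3 ≤ 1.5
  x1 ≤ 4.9
  x1, x2, x3, x4 ≥ 0.
The minimum-cost mix takes nothing from toluene, reformate — only butane, light naphtha. Binding constraints: energy and sulfur mass.
That vertex is x2 = 0.442, x4 = 1.3411.
Total cost: 104.83·0.442 + 107.06·1.3411 = 189.9130.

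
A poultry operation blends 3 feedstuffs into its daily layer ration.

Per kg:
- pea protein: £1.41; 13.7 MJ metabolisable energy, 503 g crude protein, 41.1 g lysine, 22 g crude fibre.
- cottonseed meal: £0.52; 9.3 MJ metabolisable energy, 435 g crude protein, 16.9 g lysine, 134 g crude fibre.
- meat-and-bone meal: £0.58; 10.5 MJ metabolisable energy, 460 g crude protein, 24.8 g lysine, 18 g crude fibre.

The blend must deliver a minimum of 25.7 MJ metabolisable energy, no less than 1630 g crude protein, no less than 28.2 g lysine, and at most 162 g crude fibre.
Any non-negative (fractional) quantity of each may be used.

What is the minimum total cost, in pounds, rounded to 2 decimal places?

£2.03

Set it up as a linear program. Let x1 = kg of pea protein, x2 = kg of cottonseed meal, x3 = kg of meat-and-bone meal.
Minimize 1.41x1 + 0.52x2 + 0.58x3 with:
  13.7x1 + 9.3x2 + 10.5x3 ≥ 25.7   (metabolisable energy)
  503x1 + 435x2 + 460x3 ≥ 1630   (crude protein)
  41.1x1 + 16.9x2 + 24.8x3 ≥ 28.2   (lysine)
  22x1 + 134x2 + 18x3 ≤ 162   (crude fibre)
  x1, x2, x3 ≥ 0.
The minimum-cost mix takes nothing from pea protein — only cottonseed meal, meat-and-bone meal. There the crude protein and crude fibre constraints are tight.
Optimal quantities: cottonseed meal = 0.8396 kg, meat-and-bone meal = 2.749 kg.
Objective = 0.52·0.8396 + 0.58·2.749 = 2.0310.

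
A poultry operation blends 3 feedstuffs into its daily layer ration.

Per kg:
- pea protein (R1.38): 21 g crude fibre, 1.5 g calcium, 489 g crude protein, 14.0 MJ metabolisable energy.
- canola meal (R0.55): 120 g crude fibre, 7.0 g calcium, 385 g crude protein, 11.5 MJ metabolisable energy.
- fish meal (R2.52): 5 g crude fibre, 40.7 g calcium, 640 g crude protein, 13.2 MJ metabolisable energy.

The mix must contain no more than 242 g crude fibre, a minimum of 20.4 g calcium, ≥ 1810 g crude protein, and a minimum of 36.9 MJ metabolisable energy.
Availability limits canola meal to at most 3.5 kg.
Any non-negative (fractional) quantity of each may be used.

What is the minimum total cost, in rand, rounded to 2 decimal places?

Let x1 = kg of pea protein, x2 = kg of canola meal, x3 = kg of fish meal.
Minimize 1.38x1 + 0.55x2 + 2.52x3 s.t.:
  21x1 + 120x2 + 5x3 ≤ 242   (crude fibre)
  1.5x1 + 7x2 + 40.7x3 ≥ 20.4   (calcium)
  489x1 + 385x2 + 640x3 ≥ 1810   (crude protein)
  14x1 + 11.5x2 + 13.2x3 ≥ 36.9   (metabolisable energy)
  x2 ≤ 3.5
  x1, x2, x3 ≥ 0.
The optimal mix uses every input. Binding constraints: crude fibre, calcium, crude protein.
That vertex is x1 = 2.244, x2 = 1.618, x3 = 0.1402.
Hence cost = 1.38·2.244 + 0.55·1.618 + 2.52·0.1402 = R4.3399.

R4.34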